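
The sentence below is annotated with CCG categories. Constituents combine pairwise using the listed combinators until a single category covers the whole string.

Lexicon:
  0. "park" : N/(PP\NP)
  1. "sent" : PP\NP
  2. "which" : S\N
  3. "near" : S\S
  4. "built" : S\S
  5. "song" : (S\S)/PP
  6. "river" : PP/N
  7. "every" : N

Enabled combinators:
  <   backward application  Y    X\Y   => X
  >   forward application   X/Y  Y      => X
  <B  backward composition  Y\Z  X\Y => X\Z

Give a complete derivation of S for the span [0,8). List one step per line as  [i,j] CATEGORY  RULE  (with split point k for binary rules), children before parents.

[0,1] N/(PP\NP)  lex  "park"
[1,2] PP\NP  lex  "sent"
[0,2] N  >  k=1
[2,3] S\N  lex  "which"
[3,4] S\S  lex  "near"
[2,4] S\N  <B  k=3
[4,5] S\S  lex  "built"
[5,6] (S\S)/PP  lex  "song"
[6,7] PP/N  lex  "river"
[7,8] N  lex  "every"
[6,8] PP  >  k=7
[5,8] S\S  >  k=6
[4,8] S\S  <B  k=5
[2,8] S\N  <B  k=4
[0,8] S  <  k=2

[0,8] S   <
  [0,2] N   >
    [0,1] "park" : N/(PP\NP)
    [1,2] "sent" : PP\NP
  [2,8] S\N   <B
    [2,4] S\N   <B
      [2,3] "which" : S\N
      [3,4] "near" : S\S
    [4,8] S\S   <B
      [4,5] "built" : S\S
      [5,8] S\S   >
        [5,6] "song" : (S\S)/PP
        [6,8] PP   >
          [6,7] "river" : PP/N
          [7,8] "every" : N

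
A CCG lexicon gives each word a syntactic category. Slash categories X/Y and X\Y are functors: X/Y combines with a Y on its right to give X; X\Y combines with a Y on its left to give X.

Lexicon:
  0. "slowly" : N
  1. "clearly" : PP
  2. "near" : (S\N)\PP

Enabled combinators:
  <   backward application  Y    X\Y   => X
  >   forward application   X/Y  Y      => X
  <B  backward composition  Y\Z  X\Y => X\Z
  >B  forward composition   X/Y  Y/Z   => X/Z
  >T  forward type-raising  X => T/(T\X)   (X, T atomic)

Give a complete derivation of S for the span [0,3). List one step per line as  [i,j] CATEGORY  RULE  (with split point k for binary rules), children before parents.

[0,1] N  lex  "slowly"
[1,2] PP  lex  "clearly"
[2,3] (S\N)\PP  lex  "near"
[1,3] S\N  <  k=2
[0,3] S  <  k=1

[0,3] S   <
  [0,1] "slowly" : N
  [1,3] S\N   <
    [1,2] "clearly" : PP
    [2,3] "near" : (S\N)\PP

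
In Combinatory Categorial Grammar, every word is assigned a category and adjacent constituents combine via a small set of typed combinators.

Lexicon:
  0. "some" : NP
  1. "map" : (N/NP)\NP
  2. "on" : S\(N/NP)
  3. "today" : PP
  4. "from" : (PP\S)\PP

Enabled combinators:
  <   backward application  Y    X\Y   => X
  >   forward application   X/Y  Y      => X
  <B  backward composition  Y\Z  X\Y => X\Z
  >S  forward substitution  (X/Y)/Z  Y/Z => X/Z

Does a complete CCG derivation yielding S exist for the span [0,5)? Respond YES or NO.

NO

NP (N/NP)\NP S\(N/NP) PP (PP\S)\PP
CKY chart[0,5] = {PP}; S ∉ chart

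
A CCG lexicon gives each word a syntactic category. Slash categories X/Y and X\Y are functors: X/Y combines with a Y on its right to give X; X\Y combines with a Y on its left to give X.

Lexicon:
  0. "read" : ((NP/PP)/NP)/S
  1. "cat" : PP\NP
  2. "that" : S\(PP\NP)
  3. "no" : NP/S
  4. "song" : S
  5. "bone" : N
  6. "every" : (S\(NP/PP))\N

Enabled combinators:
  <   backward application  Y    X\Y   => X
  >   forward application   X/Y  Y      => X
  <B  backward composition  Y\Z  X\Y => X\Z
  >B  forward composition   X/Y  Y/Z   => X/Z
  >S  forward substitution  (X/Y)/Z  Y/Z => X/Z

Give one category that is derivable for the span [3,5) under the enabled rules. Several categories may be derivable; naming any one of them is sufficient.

NP

[0,7] S   <
  [0,5] NP/PP   >
    [0,3] (NP/PP)/NP   >
      [0,1] "read" : ((NP/PP)/NP)/S
      [1,3] S   <
        [1,2] "cat" : PP\NP
        [2,3] "that" : S\(PP\NP)
    [3,5] NP   >
      [3,4] "no" : NP/S
      [4,5] "song" : S
  [5,7] S\(NP/PP)   <
    [5,6] "bone" : N
    [6,7] "every" : (S\(NP/PP))\N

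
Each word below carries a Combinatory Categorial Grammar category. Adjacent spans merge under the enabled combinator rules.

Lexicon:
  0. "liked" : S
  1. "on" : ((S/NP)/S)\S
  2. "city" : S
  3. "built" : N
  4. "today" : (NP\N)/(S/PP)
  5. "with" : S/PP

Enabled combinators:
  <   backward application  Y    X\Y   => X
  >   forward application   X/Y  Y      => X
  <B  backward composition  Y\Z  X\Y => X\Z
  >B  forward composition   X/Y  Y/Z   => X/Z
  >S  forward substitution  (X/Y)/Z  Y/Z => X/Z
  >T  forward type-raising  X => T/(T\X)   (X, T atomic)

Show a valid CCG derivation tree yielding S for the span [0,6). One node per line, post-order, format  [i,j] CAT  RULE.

[0,6] S   >
  [0,3] S/NP   >
    [0,2] (S/NP)/S   <
      [0,1] "liked" : S
      [1,2] "on" : ((S/NP)/S)\S
    [2,3] "city" : S
  [3,6] NP   >
    [3,4] NP/(NP\N)   >T
      [3,4] "built" : N
    [4,6] NP\N   >
      [4,5] "today" : (NP\N)/(S/PP)
      [5,6] "with" : S/PP

[0,1] S  lex  "liked"
[1,2] ((S/NP)/S)\S  lex  "on"
[0,2] (S/NP)/S  <  k=1
[2,3] S  lex  "city"
[0,3] S/NP  >  k=2
[3,4] N  lex  "built"
[3,4] NP/(NP\N)  >T
[4,5] (NP\N)/(S/PP)  lex  "today"
[5,6] S/PP  lex  "with"
[4,6] NP\N  >  k=5
[3,6] NP  >  k=4
[0,6] S  >  k=3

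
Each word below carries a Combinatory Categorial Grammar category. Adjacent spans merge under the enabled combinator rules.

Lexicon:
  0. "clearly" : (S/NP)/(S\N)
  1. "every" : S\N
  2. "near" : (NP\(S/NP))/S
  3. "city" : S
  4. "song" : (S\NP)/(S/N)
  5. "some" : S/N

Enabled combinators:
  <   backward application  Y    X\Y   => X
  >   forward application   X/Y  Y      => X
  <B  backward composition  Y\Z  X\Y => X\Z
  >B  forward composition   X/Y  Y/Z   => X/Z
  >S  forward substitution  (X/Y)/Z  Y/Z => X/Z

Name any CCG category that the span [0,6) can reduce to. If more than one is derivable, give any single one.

[0,6] S   <
  [0,4] NP   <
    [0,2] S/NP   >
      [0,1] "clearly" : (S/NP)/(S\N)
      [1,2] "every" : S\N
    [2,4] NP\(S/NP)   >
      [2,3] "near" : (NP\(S/NP))/S
      [3,4] "city" : S
  [4,6] S\NP   >
    [4,5] "song" : (S\NP)/(S/N)
    [5,6] "some" : S/N

S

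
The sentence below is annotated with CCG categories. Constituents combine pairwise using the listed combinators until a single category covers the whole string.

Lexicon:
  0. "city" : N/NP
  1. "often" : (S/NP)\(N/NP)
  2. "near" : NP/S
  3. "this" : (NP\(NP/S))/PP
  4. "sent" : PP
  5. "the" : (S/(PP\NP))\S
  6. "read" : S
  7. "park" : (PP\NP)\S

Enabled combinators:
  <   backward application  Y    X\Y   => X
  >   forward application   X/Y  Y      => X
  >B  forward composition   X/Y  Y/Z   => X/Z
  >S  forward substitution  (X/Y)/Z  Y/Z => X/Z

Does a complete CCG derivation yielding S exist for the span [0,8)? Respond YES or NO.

YES

[0,8] S   >
  [0,6] S/(PP\NP)   <
    [0,5] S   >
      [0,2] S/NP   <
        [0,1] "city" : N/NP
        [1,2] "often" : (S/NP)\(N/NP)
      [2,5] NP   <
        [2,3] "near" : NP/S
        [3,5] NP\(NP/S)   >
          [3,4] "this" : (NP\(NP/S))/PP
          [4,5] "sent" : PP
    [5,6] "the" : (S/(PP\NP))\S
  [6,8] PP\NP   <
    [6,7] "read" : S
    [7,8] "park" : (PP\NP)\S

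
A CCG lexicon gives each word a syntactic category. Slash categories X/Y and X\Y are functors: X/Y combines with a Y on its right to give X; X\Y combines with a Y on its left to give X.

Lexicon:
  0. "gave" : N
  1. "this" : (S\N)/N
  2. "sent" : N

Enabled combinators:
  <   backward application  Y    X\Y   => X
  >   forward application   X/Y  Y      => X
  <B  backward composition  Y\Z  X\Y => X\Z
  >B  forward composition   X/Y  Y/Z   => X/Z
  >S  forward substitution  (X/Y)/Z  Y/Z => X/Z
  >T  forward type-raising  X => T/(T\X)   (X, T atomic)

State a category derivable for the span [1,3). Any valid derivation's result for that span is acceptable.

[0,3] S   >
  [0,1] S/(S\N)   >T
    [0,1] "gave" : N
  [1,3] S\N   >
    [1,2] "this" : (S\N)/N
    [2,3] "sent" : N

S\N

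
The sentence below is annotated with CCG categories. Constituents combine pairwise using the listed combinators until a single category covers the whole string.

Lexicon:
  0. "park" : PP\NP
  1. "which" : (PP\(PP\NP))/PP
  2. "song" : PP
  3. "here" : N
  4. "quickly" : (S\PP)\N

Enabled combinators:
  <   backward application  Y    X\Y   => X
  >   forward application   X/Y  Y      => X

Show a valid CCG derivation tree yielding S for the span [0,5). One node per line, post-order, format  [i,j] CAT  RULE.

[0,5] S   <
  [0,3] PP   <
    [0,1] "park" : PP\NP
    [1,3] PP\(PP\NP)   >
      [1,2] "which" : (PP\(PP\NP))/PP
      [2,3] "song" : PP
  [3,5] S\PP   <
    [3,4] "here" : N
    [4,5] "quickly" : (S\PP)\N

[0,1] PP\NP  lex  "park"
[1,2] (PP\(PP\NP))/PP  lex  "which"
[2,3] PP  lex  "song"
[1,3] PP\(PP\NP)  >  k=2
[0,3] PP  <  k=1
[3,4] N  lex  "here"
[4,5] (S\PP)\N  lex  "quickly"
[3,5] S\PP  <  k=4
[0,5] S  <  k=3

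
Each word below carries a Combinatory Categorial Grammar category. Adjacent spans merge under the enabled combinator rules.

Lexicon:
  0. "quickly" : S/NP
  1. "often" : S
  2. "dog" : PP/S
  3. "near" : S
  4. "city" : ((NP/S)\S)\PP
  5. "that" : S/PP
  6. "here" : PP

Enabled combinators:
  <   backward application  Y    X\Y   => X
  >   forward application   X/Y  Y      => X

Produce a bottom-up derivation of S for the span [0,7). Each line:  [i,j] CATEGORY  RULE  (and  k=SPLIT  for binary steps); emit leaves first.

[0,1] S/NP  lex  "quickly"
[1,2] S  lex  "often"
[2,3] PP/S  lex  "dog"
[3,4] S  lex  "near"
[2,4] PP  >  k=3
[4,5] ((NP/S)\S)\PP  lex  "city"
[2,5] (NP/S)\S  <  k=4
[1,5] NP/S  <  k=2
[5,6] S/PP  lex  "that"
[6,7] PP  lex  "here"
[5,7] S  >  k=6
[1,7] NP  >  k=5
[0,7] S  >  k=1

[0,7] S   >
  [0,1] "quickly" : S/NP
  [1,7] NP   >
    [1,5] NP/S   <
      [1,2] "often" : S
      [2,5] (NP/S)\S   <
        [2,4] PP   >
          [2,3] "dog" : PP/S
          [3,4] "near" : S
        [4,5] "city" : ((NP/S)\S)\PP
    [5,7] S   >
      [5,6] "that" : S/PP
      [6,7] "here" : PP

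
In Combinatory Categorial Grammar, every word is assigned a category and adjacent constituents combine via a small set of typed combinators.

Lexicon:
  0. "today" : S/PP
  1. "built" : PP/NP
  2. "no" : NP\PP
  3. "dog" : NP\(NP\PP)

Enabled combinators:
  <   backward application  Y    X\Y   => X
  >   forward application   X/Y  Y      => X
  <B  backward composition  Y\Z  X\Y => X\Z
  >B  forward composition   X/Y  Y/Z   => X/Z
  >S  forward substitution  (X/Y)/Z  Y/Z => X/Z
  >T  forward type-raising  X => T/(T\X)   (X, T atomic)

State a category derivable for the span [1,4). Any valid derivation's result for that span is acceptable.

[0,4] S   >
  [0,1] "today" : S/PP
  [1,4] PP   >
    [1,2] "built" : PP/NP
    [2,4] NP   <
      [2,3] "no" : NP\PP
      [3,4] "dog" : NP\(NP\PP)

PP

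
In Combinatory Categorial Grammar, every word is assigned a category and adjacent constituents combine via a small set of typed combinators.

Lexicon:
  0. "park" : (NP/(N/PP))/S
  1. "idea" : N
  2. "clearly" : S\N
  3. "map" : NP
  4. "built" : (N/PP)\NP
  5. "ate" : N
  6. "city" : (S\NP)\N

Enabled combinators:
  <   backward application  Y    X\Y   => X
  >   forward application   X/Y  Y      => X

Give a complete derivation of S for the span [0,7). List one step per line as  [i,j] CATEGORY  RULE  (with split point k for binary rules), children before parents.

[0,1] (NP/(N/PP))/S  lex  "park"
[1,2] N  lex  "idea"
[2,3] S\N  lex  "clearly"
[1,3] S  <  k=2
[0,3] NP/(N/PP)  >  k=1
[3,4] NP  lex  "map"
[4,5] (N/PP)\NP  lex  "built"
[3,5] N/PP  <  k=4
[0,5] NP  >  k=3
[5,6] N  lex  "ate"
[6,7] (S\NP)\N  lex  "city"
[5,7] S\NP  <  k=6
[0,7] S  <  k=5

[0,7] S   <
  [0,5] NP   >
    [0,3] NP/(N/PP)   >
      [0,1] "park" : (NP/(N/PP))/S
      [1,3] S   <
        [1,2] "idea" : N
        [2,3] "clearly" : S\N
    [3,5] N/PP   <
      [3,4] "map" : NP
      [4,5] "built" : (N/PP)\NP
  [5,7] S\NP   <
    [5,6] "ate" : N
    [6,7] "city" : (S\NP)\N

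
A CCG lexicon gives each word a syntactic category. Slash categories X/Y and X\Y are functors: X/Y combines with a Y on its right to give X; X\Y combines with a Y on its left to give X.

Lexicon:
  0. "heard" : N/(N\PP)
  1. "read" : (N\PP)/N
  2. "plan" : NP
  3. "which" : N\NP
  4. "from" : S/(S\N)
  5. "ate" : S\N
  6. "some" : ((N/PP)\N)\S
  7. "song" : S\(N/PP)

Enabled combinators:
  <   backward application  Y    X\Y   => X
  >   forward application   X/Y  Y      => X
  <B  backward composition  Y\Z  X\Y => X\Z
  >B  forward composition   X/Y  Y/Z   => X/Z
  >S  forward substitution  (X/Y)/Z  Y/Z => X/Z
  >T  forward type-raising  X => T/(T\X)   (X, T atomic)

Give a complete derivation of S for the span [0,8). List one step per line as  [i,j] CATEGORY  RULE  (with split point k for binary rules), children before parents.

[0,1] N/(N\PP)  lex  "heard"
[1,2] (N\PP)/N  lex  "read"
[2,3] NP  lex  "plan"
[2,3] N/(N\NP)  >T
[3,4] N\NP  lex  "which"
[2,4] N  >  k=3
[1,4] N\PP  >  k=2
[0,4] N  >  k=1
[4,5] S/(S\N)  lex  "from"
[5,6] S\N  lex  "ate"
[4,6] S  >  k=5
[6,7] ((N/PP)\N)\S  lex  "some"
[4,7] (N/PP)\N  <  k=6
[7,8] S\(N/PP)  lex  "song"
[4,8] S\N  <B  k=7
[0,8] S  <  k=4

[0,8] S   <
  [0,4] N   >
    [0,1] "heard" : N/(N\PP)
    [1,4] N\PP   >
      [1,2] "read" : (N\PP)/N
      [2,4] N   >
        [2,3] N/(N\NP)   >T
          [2,3] "plan" : NP
        [3,4] "which" : N\NP
  [4,8] S\N   <B
    [4,7] (N/PP)\N   <
      [4,6] S   >
        [4,5] "from" : S/(S\N)
        [5,6] "ate" : S\N
      [6,7] "some" : ((N/PP)\N)\S
    [7,8] "song" : S\(N/PP)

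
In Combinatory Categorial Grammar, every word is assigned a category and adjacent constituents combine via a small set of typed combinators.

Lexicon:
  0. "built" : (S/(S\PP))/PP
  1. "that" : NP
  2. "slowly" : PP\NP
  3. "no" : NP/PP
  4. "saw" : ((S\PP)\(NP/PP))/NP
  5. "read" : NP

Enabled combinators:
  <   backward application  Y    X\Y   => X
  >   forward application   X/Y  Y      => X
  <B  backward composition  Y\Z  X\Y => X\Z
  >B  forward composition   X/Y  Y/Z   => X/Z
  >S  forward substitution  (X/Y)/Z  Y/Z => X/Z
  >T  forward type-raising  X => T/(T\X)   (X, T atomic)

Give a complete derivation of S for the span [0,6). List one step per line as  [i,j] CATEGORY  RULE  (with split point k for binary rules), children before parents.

[0,6] S   >
  [0,3] S/(S\PP)   >
    [0,1] "built" : (S/(S\PP))/PP
    [1,3] PP   >
      [1,2] PP/(PP\NP)   >T
        [1,2] "that" : NP
      [2,3] "slowly" : PP\NP
  [3,6] S\PP   <
    [3,4] "no" : NP/PP
    [4,6] (S\PP)\(NP/PP)   >
      [4,5] "saw" : ((S\PP)\(NP/PP))/NP
      [5,6] "read" : NP

[0,1] (S/(S\PP))/PP  lex  "built"
[1,2] NP  lex  "that"
[1,2] PP/(PP\NP)  >T
[2,3] PP\NP  lex  "slowly"
[1,3] PP  >  k=2
[0,3] S/(S\PP)  >  k=1
[3,4] NP/PP  lex  "no"
[4,5] ((S\PP)\(NP/PP))/NP  lex  "saw"
[5,6] NP  lex  "read"
[4,6] (S\PP)\(NP/PP)  >  k=5
[3,6] S\PP  <  k=4
[0,6] S  >  k=3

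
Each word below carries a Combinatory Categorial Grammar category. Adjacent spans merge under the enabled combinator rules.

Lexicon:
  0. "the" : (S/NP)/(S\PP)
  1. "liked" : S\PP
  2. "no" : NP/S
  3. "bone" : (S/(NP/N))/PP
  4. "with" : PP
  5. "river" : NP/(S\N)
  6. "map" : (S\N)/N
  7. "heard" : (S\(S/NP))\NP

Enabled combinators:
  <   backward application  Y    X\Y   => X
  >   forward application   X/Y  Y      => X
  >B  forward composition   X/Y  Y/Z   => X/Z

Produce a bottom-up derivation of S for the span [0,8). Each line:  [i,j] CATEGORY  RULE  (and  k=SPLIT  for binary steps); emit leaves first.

[0,1] (S/NP)/(S\PP)  lex  "the"
[1,2] S\PP  lex  "liked"
[0,2] S/NP  >  k=1
[2,3] NP/S  lex  "no"
[3,4] (S/(NP/N))/PP  lex  "bone"
[4,5] PP  lex  "with"
[3,5] S/(NP/N)  >  k=4
[5,6] NP/(S\N)  lex  "river"
[6,7] (S\N)/N  lex  "map"
[5,7] NP/N  >B  k=6
[3,7] S  >  k=5
[2,7] NP  >  k=3
[7,8] (S\(S/NP))\NP  lex  "heard"
[2,8] S\(S/NP)  <  k=7
[0,8] S  <  k=2

[0,8] S   <
  [0,2] S/NP   >
    [0,1] "the" : (S/NP)/(S\PP)
    [1,2] "liked" : S\PP
  [2,8] S\(S/NP)   <
    [2,7] NP   >
      [2,3] "no" : NP/S
      [3,7] S   >
        [3,5] S/(NP/N)   >
          [3,4] "bone" : (S/(NP/N))/PP
          [4,5] "with" : PP
        [5,7] NP/N   >B
          [5,6] "river" : NP/(S\N)
          [6,7] "map" : (S\N)/N
    [7,8] "heard" : (S\(S/NP))\NP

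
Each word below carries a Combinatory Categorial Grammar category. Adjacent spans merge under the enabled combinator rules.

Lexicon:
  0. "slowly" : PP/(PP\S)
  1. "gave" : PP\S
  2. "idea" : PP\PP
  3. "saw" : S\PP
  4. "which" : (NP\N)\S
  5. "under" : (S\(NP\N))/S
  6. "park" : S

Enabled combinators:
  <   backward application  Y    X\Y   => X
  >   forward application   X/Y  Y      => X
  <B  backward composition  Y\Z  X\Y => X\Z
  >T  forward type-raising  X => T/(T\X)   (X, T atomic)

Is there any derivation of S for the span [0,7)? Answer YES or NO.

[0,7] S   <
  [0,2] PP   >
    [0,1] "slowly" : PP/(PP\S)
    [1,2] "gave" : PP\S
  [2,7] S\PP   <B
    [2,4] S\PP   <B
      [2,3] "idea" : PP\PP
      [3,4] "saw" : S\PP
    [4,7] S\S   <B
      [4,5] "which" : (NP\N)\S
      [5,7] S\(NP\N)   >
        [5,6] "under" : (S\(NP\N))/S
        [6,7] "park" : S

YES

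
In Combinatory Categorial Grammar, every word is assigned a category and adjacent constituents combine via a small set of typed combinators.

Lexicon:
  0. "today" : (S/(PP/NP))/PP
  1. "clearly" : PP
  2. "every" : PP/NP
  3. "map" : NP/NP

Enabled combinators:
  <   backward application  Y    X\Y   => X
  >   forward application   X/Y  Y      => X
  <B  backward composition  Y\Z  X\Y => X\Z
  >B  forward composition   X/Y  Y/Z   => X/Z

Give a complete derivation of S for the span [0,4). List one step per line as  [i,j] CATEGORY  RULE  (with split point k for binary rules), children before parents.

[0,1] (S/(PP/NP))/PP  lex  "today"
[1,2] PP  lex  "clearly"
[0,2] S/(PP/NP)  >  k=1
[2,3] PP/NP  lex  "every"
[3,4] NP/NP  lex  "map"
[2,4] PP/NP  >B  k=3
[0,4] S  >  k=2

[0,4] S   >
  [0,2] S/(PP/NP)   >
    [0,1] "today" : (S/(PP/NP))/PP
    [1,2] "clearly" : PP
  [2,4] PP/NP   >B
    [2,3] "every" : PP/NP
    [3,4] "map" : NP/NP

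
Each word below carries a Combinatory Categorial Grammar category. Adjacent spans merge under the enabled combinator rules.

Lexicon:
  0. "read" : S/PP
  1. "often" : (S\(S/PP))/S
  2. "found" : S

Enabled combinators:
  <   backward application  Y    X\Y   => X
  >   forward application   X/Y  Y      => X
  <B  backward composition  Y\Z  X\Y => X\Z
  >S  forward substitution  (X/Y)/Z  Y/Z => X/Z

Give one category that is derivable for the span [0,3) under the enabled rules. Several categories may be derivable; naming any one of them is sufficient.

[0,3] S   <
  [0,1] "read" : S/PP
  [1,3] S\(S/PP)   >
    [1,2] "often" : (S\(S/PP))/S
    [2,3] "found" : S

S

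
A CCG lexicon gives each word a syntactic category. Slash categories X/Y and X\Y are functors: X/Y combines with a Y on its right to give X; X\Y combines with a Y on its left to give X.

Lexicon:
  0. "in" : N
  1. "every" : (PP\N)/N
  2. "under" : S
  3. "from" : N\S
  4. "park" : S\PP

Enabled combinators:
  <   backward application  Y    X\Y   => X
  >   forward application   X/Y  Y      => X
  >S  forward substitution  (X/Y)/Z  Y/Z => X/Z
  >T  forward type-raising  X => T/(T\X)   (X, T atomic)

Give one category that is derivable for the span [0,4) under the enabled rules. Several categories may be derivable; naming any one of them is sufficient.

PP

[0,5] S   <
  [0,4] PP   >
    [0,1] PP/(PP\N)   >T
      [0,1] "in" : N
    [1,4] PP\N   >
      [1,2] "every" : (PP\N)/N
      [2,4] N   <
        [2,3] "under" : S
        [3,4] "from" : N\S
  [4,5] "park" : S\PP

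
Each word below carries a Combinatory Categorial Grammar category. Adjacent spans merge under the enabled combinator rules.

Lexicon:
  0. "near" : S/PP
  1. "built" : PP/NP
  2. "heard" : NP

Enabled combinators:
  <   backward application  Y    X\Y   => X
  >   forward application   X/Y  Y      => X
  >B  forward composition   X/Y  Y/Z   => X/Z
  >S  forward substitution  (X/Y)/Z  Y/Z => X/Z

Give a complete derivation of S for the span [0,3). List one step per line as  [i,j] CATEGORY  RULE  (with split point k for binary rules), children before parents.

[0,3] S   >
  [0,1] "near" : S/PP
  [1,3] PP   >
    [1,2] "built" : PP/NP
    [2,3] "heard" : NP

[0,1] S/PP  lex  "near"
[1,2] PP/NP  lex  "built"
[2,3] NP  lex  "heard"
[1,3] PP  >  k=2
[0,3] S  >  k=1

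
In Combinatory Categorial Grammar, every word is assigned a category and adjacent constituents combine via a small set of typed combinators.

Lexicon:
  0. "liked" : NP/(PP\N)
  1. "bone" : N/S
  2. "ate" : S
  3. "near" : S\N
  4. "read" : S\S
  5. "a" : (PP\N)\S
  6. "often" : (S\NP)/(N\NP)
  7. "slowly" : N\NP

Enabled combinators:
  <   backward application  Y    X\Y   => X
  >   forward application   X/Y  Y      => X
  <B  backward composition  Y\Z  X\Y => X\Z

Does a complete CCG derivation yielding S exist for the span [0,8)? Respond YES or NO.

YES

[0,8] S   <
  [0,6] NP   >
    [0,1] "liked" : NP/(PP\N)
    [1,6] PP\N   <
      [1,5] S   <
        [1,3] N   >
          [1,2] "bone" : N/S
          [2,3] "ate" : S
        [3,5] S\N   <B
          [3,4] "near" : S\N
          [4,5] "read" : S\S
      [5,6] "a" : (PP\N)\S
  [6,8] S\NP   >
    [6,7] "often" : (S\NP)/(N\NP)
    [7,8] "slowly" : N\NP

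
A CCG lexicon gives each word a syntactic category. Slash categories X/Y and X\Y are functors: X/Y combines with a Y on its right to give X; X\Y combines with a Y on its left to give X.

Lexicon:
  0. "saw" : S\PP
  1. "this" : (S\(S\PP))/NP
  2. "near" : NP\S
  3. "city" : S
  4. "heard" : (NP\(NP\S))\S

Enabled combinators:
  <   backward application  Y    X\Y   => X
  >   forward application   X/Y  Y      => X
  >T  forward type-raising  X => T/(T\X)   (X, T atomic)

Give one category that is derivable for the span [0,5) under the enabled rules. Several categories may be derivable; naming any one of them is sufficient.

S

[0,5] S   <
  [0,1] "saw" : S\PP
  [1,5] S\(S\PP)   >
    [1,2] "this" : (S\(S\PP))/NP
    [2,5] NP   <
      [2,3] "near" : NP\S
      [3,5] NP\(NP\S)   <
        [3,4] "city" : S
        [4,5] "heard" : (NP\(NP\S))\S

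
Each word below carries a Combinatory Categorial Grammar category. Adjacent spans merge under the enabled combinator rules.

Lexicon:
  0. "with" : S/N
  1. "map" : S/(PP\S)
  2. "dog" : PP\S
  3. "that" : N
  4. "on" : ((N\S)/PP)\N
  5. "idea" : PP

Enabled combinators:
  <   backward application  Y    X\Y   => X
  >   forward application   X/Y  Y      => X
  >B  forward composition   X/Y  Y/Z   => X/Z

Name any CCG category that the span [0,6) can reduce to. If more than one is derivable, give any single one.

[0,6] S   >
  [0,1] "with" : S/N
  [1,6] N   <
    [1,3] S   >
      [1,2] "map" : S/(PP\S)
      [2,3] "dog" : PP\S
    [3,6] N\S   >
      [3,5] (N\S)/PP   <
        [3,4] "that" : N
        [4,5] "on" : ((N\S)/PP)\N
      [5,6] "idea" : PP

S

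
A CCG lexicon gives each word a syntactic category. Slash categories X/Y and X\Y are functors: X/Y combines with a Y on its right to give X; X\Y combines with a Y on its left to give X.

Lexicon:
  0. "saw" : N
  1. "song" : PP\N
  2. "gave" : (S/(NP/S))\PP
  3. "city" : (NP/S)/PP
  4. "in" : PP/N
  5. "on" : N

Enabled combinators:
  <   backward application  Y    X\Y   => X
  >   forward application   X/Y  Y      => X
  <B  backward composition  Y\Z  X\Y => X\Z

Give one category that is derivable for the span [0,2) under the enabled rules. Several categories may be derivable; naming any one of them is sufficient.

PP

[0,6] S   >
  [0,3] S/(NP/S)   <
    [0,2] PP   <
      [0,1] "saw" : N
      [1,2] "song" : PP\N
    [2,3] "gave" : (S/(NP/S))\PP
  [3,6] NP/S   >
    [3,4] "city" : (NP/S)/PP
    [4,6] PP   >
      [4,5] "in" : PP/N
      [5,6] "on" : N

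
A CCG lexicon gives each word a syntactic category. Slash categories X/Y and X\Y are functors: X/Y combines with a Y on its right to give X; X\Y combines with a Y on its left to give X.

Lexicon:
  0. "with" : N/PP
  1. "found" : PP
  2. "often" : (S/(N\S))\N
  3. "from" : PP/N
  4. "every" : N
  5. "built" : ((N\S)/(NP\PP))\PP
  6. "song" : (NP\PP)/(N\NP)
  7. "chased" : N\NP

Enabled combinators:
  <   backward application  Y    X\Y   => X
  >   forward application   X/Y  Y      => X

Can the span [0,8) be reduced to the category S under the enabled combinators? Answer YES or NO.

[0,8] S   >
  [0,3] S/(N\S)   <
    [0,2] N   >
      [0,1] "with" : N/PP
      [1,2] "found" : PP
    [2,3] "often" : (S/(N\S))\N
  [3,8] N\S   >
    [3,6] (N\S)/(NP\PP)   <
      [3,5] PP   >
        [3,4] "from" : PP/N
        [4,5] "every" : N
      [5,6] "built" : ((N\S)/(NP\PP))\PP
    [6,8] NP\PP   >
      [6,7] "song" : (NP\PP)/(N\NP)
      [7,8] "chased" : N\NP

YES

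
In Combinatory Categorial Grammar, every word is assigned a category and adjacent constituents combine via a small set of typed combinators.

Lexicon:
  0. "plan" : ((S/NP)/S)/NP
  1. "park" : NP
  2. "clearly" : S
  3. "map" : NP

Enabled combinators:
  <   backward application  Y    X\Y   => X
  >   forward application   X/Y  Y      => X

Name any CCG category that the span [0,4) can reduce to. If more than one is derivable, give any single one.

S

[0,4] S   >
  [0,3] S/NP   >
    [0,2] (S/NP)/S   >
      [0,1] "plan" : ((S/NP)/S)/NP
      [1,2] "park" : NP
    [2,3] "clearly" : S
  [3,4] "map" : NP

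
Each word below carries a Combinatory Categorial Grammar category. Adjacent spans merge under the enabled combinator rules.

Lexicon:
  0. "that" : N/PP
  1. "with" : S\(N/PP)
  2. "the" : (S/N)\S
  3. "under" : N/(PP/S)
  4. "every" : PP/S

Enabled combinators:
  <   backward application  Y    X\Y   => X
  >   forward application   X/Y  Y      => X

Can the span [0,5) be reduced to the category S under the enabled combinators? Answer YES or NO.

[0,5] S   >
  [0,3] S/N   <
    [0,2] S   <
      [0,1] "that" : N/PP
      [1,2] "with" : S\(N/PP)
    [2,3] "the" : (S/N)\S
  [3,5] N   >
    [3,4] "under" : N/(PP/S)
    [4,5] "every" : PP/S

YES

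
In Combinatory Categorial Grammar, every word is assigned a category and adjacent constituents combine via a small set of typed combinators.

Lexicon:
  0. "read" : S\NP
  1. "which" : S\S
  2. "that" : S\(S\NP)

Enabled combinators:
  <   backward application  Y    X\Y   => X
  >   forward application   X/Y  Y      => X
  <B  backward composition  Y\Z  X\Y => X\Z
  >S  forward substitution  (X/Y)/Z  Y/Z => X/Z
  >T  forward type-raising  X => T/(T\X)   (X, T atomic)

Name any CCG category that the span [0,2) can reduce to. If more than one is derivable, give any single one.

S\NP

[0,3] S   <
  [0,2] S\NP   <B
    [0,1] "read" : S\NP
    [1,2] "which" : S\S
  [2,3] "that" : S\(S\NP)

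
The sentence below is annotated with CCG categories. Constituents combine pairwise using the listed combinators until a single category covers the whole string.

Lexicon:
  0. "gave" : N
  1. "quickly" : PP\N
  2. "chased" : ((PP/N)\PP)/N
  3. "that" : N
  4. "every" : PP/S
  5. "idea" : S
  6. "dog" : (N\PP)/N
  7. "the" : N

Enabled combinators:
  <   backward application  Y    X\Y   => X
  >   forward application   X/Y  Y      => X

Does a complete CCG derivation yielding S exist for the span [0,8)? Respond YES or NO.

NO

N PP\N ((PP/N)\PP)/N N PP/S S (N\PP)/N N
CKY chart[0,8] = {PP}; S ∉ chart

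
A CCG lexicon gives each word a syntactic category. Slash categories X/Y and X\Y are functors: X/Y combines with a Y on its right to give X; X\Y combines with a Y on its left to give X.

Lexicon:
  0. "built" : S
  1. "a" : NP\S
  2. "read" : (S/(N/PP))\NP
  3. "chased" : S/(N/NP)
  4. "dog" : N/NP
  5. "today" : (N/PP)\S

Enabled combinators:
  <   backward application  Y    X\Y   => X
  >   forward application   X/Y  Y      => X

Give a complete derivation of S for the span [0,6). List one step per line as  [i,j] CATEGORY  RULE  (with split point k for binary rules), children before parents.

[0,1] S  lex  "built"
[1,2] NP\S  lex  "a"
[0,2] NP  <  k=1
[2,3] (S/(N/PP))\NP  lex  "read"
[0,3] S/(N/PP)  <  k=2
[3,4] S/(N/NP)  lex  "chased"
[4,5] N/NP  lex  "dog"
[3,5] S  >  k=4
[5,6] (N/PP)\S  lex  "today"
[3,6] N/PP  <  k=5
[0,6] S  >  k=3

[0,6] S   >
  [0,3] S/(N/PP)   <
    [0,2] NP   <
      [0,1] "built" : S
      [1,2] "a" : NP\S
    [2,3] "read" : (S/(N/PP))\NP
  [3,6] N/PP   <
    [3,5] S   >
      [3,4] "chased" : S/(N/NP)
      [4,5] "dog" : N/NP
    [5,6] "today" : (N/PP)\S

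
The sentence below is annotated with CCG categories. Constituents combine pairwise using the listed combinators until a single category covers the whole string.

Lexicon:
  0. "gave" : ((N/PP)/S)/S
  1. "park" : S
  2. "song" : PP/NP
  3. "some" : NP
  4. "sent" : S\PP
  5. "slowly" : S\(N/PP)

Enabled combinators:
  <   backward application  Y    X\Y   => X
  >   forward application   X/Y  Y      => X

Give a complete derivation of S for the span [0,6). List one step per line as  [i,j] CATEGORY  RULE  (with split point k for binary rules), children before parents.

[0,1] ((N/PP)/S)/S  lex  "gave"
[1,2] S  lex  "park"
[0,2] (N/PP)/S  >  k=1
[2,3] PP/NP  lex  "song"
[3,4] NP  lex  "some"
[2,4] PP  >  k=3
[4,5] S\PP  lex  "sent"
[2,5] S  <  k=4
[0,5] N/PP  >  k=2
[5,6] S\(N/PP)  lex  "slowly"
[0,6] S  <  k=5

[0,6] S   <
  [0,5] N/PP   >
    [0,2] (N/PP)/S   >
      [0,1] "gave" : ((N/PP)/S)/S
      [1,2] "park" : S
    [2,5] S   <
      [2,4] PP   >
        [2,3] "song" : PP/NP
        [3,4] "some" : NP
      [4,5] "sent" : S\PP
  [5,6] "slowly" : S\(N/PP)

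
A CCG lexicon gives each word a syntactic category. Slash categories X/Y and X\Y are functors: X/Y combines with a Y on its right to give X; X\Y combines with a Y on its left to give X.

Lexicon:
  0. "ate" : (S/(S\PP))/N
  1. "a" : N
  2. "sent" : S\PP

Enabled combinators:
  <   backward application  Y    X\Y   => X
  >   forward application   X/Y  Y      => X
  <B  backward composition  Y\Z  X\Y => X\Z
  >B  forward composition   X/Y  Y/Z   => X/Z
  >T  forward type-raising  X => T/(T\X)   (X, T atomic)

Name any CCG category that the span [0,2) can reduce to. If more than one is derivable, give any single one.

[0,3] S   >
  [0,2] S/(S\PP)   >
    [0,1] "ate" : (S/(S\PP))/N
    [1,2] "a" : N
  [2,3] "sent" : S\PP

S/(S\PP)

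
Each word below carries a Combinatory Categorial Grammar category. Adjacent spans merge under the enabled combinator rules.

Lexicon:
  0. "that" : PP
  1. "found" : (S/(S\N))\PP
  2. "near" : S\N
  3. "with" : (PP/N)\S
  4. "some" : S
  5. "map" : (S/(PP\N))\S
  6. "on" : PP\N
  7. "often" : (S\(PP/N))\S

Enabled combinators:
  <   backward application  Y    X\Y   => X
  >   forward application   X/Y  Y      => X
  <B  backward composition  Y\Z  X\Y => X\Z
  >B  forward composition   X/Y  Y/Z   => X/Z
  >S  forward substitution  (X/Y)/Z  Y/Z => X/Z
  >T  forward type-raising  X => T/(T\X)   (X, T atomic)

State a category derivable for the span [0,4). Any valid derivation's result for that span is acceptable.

[0,8] S   <
  [0,4] PP/N   <
    [0,3] S   >
      [0,2] S/(S\N)   <
        [0,1] "that" : PP
        [1,2] "found" : (S/(S\N))\PP
      [2,3] "near" : S\N
    [3,4] "with" : (PP/N)\S
  [4,8] S\(PP/N)   <
    [4,7] S   >
      [4,6] S/(PP\N)   <
        [4,5] "some" : S
        [5,6] "map" : (S/(PP\N))\S
      [6,7] "on" : PP\N
    [7,8] "often" : (S\(PP/N))\S

PP/N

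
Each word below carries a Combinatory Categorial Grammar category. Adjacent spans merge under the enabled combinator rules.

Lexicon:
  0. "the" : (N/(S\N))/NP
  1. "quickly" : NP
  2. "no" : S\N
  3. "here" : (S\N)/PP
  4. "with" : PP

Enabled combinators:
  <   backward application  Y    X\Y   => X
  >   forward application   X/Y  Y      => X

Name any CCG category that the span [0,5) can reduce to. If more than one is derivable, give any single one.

S

[0,5] S   <
  [0,3] N   >
    [0,2] N/(S\N)   >
      [0,1] "the" : (N/(S\N))/NP
      [1,2] "quickly" : NP
    [2,3] "no" : S\N
  [3,5] S\N   >
    [3,4] "here" : (S\N)/PP
    [4,5] "with" : PP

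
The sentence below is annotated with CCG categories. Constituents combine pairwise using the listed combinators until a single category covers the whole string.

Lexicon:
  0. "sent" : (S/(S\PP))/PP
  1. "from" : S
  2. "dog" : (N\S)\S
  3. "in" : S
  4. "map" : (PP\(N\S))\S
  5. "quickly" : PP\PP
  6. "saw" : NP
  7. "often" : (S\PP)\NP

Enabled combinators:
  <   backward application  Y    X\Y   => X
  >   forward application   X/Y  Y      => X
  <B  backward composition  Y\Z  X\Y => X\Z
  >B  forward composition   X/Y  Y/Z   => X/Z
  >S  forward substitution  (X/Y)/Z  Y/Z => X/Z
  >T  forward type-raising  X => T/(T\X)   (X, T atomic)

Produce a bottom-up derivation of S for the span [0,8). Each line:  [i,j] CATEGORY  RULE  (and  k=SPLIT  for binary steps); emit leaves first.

[0,8] S   >
  [0,5] S/(S\PP)   >
    [0,1] "sent" : (S/(S\PP))/PP
    [1,5] PP   <
      [1,3] N\S   <
        [1,2] "from" : S
        [2,3] "dog" : (N\S)\S
      [3,5] PP\(N\S)   <
        [3,4] "in" : S
        [4,5] "map" : (PP\(N\S))\S
  [5,8] S\PP   <B
    [5,6] "quickly" : PP\PP
    [6,8] S\PP   <
      [6,7] "saw" : NP
      [7,8] "often" : (S\PP)\NP

[0,1] (S/(S\PP))/PP  lex  "sent"
[1,2] S  lex  "from"
[2,3] (N\S)\S  lex  "dog"
[1,3] N\S  <  k=2
[3,4] S  lex  "in"
[4,5] (PP\(N\S))\S  lex  "map"
[3,5] PP\(N\S)  <  k=4
[1,5] PP  <  k=3
[0,5] S/(S\PP)  >  k=1
[5,6] PP\PP  lex  "quickly"
[6,7] NP  lex  "saw"
[7,8] (S\PP)\NP  lex  "often"
[6,8] S\PP  <  k=7
[5,8] S\PP  <B  k=6
[0,8] S  >  k=5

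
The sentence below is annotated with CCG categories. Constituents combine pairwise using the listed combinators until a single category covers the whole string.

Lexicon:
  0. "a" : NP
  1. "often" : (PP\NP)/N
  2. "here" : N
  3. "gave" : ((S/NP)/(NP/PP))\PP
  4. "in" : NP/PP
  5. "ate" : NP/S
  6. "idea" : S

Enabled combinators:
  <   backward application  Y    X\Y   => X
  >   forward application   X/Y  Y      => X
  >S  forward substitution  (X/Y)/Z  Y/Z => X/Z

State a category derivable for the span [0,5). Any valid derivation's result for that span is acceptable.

S/NP

[0,7] S   >
  [0,5] S/NP   >
    [0,4] (S/NP)/(NP/PP)   <
      [0,3] PP   <
        [0,1] "a" : NP
        [1,3] PP\NP   >
          [1,2] "often" : (PP\NP)/N
          [2,3] "here" : N
      [3,4] "gave" : ((S/NP)/(NP/PP))\PP
    [4,5] "in" : NP/PP
  [5,7] NP   >
    [5,6] "ate" : NP/S
    [6,7] "idea" : S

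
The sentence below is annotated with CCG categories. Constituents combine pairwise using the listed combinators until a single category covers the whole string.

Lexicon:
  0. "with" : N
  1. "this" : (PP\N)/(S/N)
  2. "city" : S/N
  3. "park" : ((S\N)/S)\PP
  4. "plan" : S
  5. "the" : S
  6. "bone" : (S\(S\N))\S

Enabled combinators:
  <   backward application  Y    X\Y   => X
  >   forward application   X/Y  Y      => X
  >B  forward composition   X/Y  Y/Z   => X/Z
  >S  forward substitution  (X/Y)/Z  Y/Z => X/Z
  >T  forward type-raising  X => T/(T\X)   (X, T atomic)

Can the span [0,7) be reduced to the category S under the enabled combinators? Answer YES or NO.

YES

[0,7] S   <
  [0,5] S\N   >
    [0,4] (S\N)/S   <
      [0,3] PP   >
        [0,1] PP/(PP\N)   >T
          [0,1] "with" : N
        [1,3] PP\N   >
          [1,2] "this" : (PP\N)/(S/N)
          [2,3] "city" : S/N
      [3,4] "park" : ((S\N)/S)\PP
    [4,5] "plan" : S
  [5,7] S\(S\N)   <
    [5,6] "the" : S
    [6,7] "bone" : (S\(S\N))\S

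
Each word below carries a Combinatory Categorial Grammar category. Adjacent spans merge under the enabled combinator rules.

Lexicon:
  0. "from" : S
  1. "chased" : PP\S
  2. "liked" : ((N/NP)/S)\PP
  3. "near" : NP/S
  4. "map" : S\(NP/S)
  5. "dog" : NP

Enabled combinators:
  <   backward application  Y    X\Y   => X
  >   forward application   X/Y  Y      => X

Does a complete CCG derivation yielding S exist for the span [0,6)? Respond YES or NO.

NO

S PP\S ((N/NP)/S)\PP NP/S S\(NP/S) NP
CKY chart[0,6] = {N}; S ∉ chart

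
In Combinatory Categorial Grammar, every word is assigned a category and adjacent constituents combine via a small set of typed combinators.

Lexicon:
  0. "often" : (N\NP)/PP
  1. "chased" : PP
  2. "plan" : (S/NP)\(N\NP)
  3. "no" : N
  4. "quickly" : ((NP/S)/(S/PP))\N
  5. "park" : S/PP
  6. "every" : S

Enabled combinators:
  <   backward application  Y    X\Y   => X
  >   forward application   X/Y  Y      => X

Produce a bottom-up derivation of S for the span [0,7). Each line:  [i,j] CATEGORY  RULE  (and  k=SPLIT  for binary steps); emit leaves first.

[0,7] S   >
  [0,3] S/NP   <
    [0,2] N\NP   >
      [0,1] "often" : (N\NP)/PP
      [1,2] "chased" : PP
    [2,3] "plan" : (S/NP)\(N\NP)
  [3,7] NP   >
    [3,6] NP/S   >
      [3,5] (NP/S)/(S/PP)   <
        [3,4] "no" : N
        [4,5] "quickly" : ((NP/S)/(S/PP))\N
      [5,6] "park" : S/PP
    [6,7] "every" : S

[0,1] (N\NP)/PP  lex  "often"
[1,2] PP  lex  "chased"
[0,2] N\NP  >  k=1
[2,3] (S/NP)\(N\NP)  lex  "plan"
[0,3] S/NP  <  k=2
[3,4] N  lex  "no"
[4,5] ((NP/S)/(S/PP))\N  lex  "quickly"
[3,5] (NP/S)/(S/PP)  <  k=4
[5,6] S/PP  lex  "park"
[3,6] NP/S  >  k=5
[6,7] S  lex  "every"
[3,7] NP  >  k=6
[0,7] S  >  k=3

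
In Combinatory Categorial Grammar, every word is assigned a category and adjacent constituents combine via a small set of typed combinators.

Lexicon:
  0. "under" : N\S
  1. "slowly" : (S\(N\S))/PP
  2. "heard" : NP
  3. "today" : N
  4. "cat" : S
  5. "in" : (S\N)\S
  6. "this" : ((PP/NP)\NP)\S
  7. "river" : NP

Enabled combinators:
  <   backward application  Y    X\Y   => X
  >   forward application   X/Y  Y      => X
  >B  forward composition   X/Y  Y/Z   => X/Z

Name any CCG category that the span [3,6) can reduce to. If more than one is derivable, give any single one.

S

[0,8] S   <
  [0,1] "under" : N\S
  [1,8] S\(N\S)   >
    [1,2] "slowly" : (S\(N\S))/PP
    [2,8] PP   >
      [2,7] PP/NP   <
        [2,3] "heard" : NP
        [3,7] (PP/NP)\NP   <
          [3,6] S   <
            [3,4] "today" : N
            [4,6] S\N   <
              [4,5] "cat" : S
              [5,6] "in" : (S\N)\S
          [6,7] "this" : ((PP/NP)\NP)\S
      [7,8] "river" : NP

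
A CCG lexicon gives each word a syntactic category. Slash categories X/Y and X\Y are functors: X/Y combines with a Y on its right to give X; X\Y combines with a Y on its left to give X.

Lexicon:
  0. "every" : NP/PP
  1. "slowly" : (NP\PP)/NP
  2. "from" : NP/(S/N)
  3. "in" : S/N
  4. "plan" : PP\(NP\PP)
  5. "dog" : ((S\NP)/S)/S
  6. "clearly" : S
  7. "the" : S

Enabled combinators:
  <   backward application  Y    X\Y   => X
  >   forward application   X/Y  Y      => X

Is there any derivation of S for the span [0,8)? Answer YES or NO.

YES

[0,8] S   <
  [0,5] NP   >
    [0,1] "every" : NP/PP
    [1,5] PP   <
      [1,4] NP\PP   >
        [1,2] "slowly" : (NP\PP)/NP
        [2,4] NP   >
          [2,3] "from" : NP/(S/N)
          [3,4] "in" : S/N
      [4,5] "plan" : PP\(NP\PP)
  [5,8] S\NP   >
    [5,7] (S\NP)/S   >
      [5,6] "dog" : ((S\NP)/S)/S
      [6,7] "clearly" : S
    [7,8] "the" : S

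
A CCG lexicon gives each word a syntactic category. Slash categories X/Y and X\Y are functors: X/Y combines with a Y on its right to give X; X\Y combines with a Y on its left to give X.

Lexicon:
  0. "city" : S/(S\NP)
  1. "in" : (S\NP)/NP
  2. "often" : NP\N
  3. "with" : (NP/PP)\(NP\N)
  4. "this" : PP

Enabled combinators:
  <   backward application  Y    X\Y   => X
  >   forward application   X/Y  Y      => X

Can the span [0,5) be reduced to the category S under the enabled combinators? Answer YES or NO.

[0,5] S   >
  [0,1] "city" : S/(S\NP)
  [1,5] S\NP   >
    [1,2] "in" : (S\NP)/NP
    [2,5] NP   >
      [2,4] NP/PP   <
        [2,3] "often" : NP\N
        [3,4] "with" : (NP/PP)\(NP\N)
      [4,5] "this" : PP

YES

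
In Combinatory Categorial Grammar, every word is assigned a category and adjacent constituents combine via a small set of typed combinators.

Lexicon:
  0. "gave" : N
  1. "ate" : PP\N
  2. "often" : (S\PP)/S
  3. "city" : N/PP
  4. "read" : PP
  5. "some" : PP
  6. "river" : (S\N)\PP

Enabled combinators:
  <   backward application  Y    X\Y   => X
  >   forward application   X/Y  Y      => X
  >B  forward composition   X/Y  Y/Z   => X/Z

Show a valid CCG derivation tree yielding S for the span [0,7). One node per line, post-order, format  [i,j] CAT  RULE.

[0,7] S   <
  [0,2] PP   <
    [0,1] "gave" : N
    [1,2] "ate" : PP\N
  [2,7] S\PP   >
    [2,3] "often" : (S\PP)/S
    [3,7] S   <
      [3,5] N   >
        [3,4] "city" : N/PP
        [4,5] "read" : PP
      [5,7] S\N   <
        [5,6] "some" : PP
        [6,7] "river" : (S\N)\PP

[0,1] N  lex  "gave"
[1,2] PP\N  lex  "ate"
[0,2] PP  <  k=1
[2,3] (S\PP)/S  lex  "often"
[3,4] N/PP  lex  "city"
[4,5] PP  lex  "read"
[3,5] N  >  k=4
[5,6] PP  lex  "some"
[6,7] (S\N)\PP  lex  "river"
[5,7] S\N  <  k=6
[3,7] S  <  k=5
[2,7] S\PP  >  k=3
[0,7] S  <  k=2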